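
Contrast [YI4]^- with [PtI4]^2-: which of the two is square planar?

For [YI4]^-: Each iodide is −1; balancing the −1 overall charge requires Y(III). Yttrium is a group-3 element; Y(III) is therefore d⁰. A d⁰ ion has no crystal-field stabilisation preference between square planar and tetrahedral, so four ligands adopt the sterically favoured tetrahedral geometry. → tetrahedral.
For [PtI4]^2-: Ligand charges: each iodide is −1. With an overall charge of −2 the platinum centre must be in the +2 oxidation state. Group 10 minus oxidation state 2 gives a d⁸ configuration. A 5d d⁸ ion has a large crystal-field splitting; square planar leaves the high-energy d_{x²−y²} orbital empty and maximises CFSE. → square planar.

[PtI4]^2-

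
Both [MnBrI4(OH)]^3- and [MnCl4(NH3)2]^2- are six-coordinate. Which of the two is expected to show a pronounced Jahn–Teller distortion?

[MnBrI4(OH)]^3-

[MnBrI4(OH)]^3-: Ligand charges: each bromide is −1; each iodide is −1; each hydroxide is −1. With an overall charge of −3 the manganese centre must be in the +3 oxidation state. Mn sits in group 7, so the d-electron count is 7 − 3 = 4. Bromide, hydroxide, and iodide are weak-field ligands for a first-row metal, so the complex is high-spin. The t₂g³e_g¹ (high-spin) configuration has an unevenly filled e_g set; the Jahn–Teller theorem predicts a tetragonal distortion (typically axial elongation) to lift the degeneracy.
[MnCl4(NH3)2]^2-: Ligand charges: each chloride is −1; ammonia is neutral. With an overall charge of −2 the manganese centre must be in the +2 oxidation state. Group 7 minus oxidation state 2 gives a d⁵ configuration. Chloride is a weak-field ligand for a first-row metal, so the complex is high-spin. The d⁵ configuration leaves the e_g set evenly filled (or empty) — no strong Jahn–Teller driving force.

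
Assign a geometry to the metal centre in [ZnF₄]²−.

Summing ligand charges against the −2 overall charge gives an oxidation state of +2 for zinc.
Zinc is a group-12 element; Zn(II) is therefore d¹⁰.
With 4 monodentate ligands the coordination number is 4.
A d¹⁰ ion has no crystal-field stabilisation preference between square planar and tetrahedral, so four ligands adopt the sterically favoured tetrahedral geometry.

tetrahedral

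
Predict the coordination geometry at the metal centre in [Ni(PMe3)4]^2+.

Trimethylphosphine is neutral; balancing the +2 overall charge requires Ni(II).
Group 10 minus oxidation state 2 gives a d⁸ configuration.
Coordination number: 4.
Trimethylphosphine is a strong-field ligand (high in the spectrochemical series).
A 3d d⁸ ion with strong-field ligands gains enough CFSE to favour square planar over tetrahedral.

square planar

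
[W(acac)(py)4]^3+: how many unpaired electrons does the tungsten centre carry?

2

Summing ligand charges against the +3 overall charge gives an oxidation state of +4 for tungsten.
Group 6 minus oxidation state 4 gives a d² configuration.
Counting donor atoms: 1×acetylacetonate (bidentate) → 2 donors; 4×pyridine (monodentate) → 4 donors. Coordination number = 6.
In an octahedral field the d² configuration is t₂g²e_g⁰ (only one arrangement possible), giving 2 unpaired electrons.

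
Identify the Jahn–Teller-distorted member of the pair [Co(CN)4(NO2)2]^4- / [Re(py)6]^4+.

[Co(CN)4(NO2)2]^4-

[Co(CN)4(NO2)2]^4-: Each cyanide is −1; each nitro (N-bound nitrite) is −1; balancing the −4 overall charge requires Co(II). Cobalt is a group-9 element; Co(II) is therefore d⁷. Cyanide and nitro (N-bound nitrite) are strong-field ligands (high in the spectrochemical series) for a first-row metal, so the complex is low-spin. The t₂g⁶e_g¹ (low-spin) configuration has an unevenly filled e_g set; the Jahn–Teller theorem predicts a tetragonal distortion (typically axial elongation) to lift the degeneracy.
[Re(py)6]^4+: Ligand charges: pyridine is neutral. With an overall charge of +4 the rhenium centre must be in the +4 oxidation state. Re sits in group 7, so the d-electron count is 7 − 4 = 3. The d³ configuration leaves the e_g set evenly filled (or empty) — no strong Jahn–Teller driving force.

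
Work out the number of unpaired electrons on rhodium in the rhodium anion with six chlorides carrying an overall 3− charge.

0 unpaired electrons

Summing ligand charges against the −3 overall charge gives an oxidation state of +3 for rhodium.
Rhodium is a group-9 element; Rh(III) is therefore d⁶.
The spin state decides the count: a 4d ion has a large Δₒ and is invariably low-spin.
An octahedral low-spin d⁶ ion is t₂g⁶e_g⁰, giving 0 unpaired electrons.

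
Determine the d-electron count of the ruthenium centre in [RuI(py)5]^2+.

d5

Summing ligand charges against the +2 overall charge gives an oxidation state of +3 for ruthenium.
Ru sits in group 8, so the d-electron count is 8 − 3 = 5.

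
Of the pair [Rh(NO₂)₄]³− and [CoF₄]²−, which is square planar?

For [Rh(NO₂)₄]³−: Each nitro (N-bound nitrite) is −1; balancing the −3 overall charge requires Rh(I). Rhodium is a group-9 element; Rh(I) is therefore d⁸. A 4d d⁸ ion has a large crystal-field splitting; square planar leaves the high-energy d_{x²−y²} orbital empty and maximises CFSE. → square planar.
For [CoF₄]²−: Summing ligand charges against the −2 overall charge gives an oxidation state of +2 for cobalt. Cobalt is a group-9 element; Co(II) is therefore d⁷. For a high-spin 3d d⁷ ion with weak-field ligands the small Δₜ gives little square-planar CFSE advantage, so four ligands adopt the sterically favoured tetrahedral geometry. → tetrahedral.

[Rh(NO₂)₄]³−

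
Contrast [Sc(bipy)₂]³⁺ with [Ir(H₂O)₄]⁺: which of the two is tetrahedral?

[Sc(bipy)₂]³⁺

For [Sc(bipy)₂]³⁺: 2,2′-bipyridine is neutral; balancing the +3 overall charge requires Sc(III). Sc sits in group 3, so the d-electron count is 3 − 3 = 0. A d⁰ ion has no crystal-field stabilisation preference between square planar and tetrahedral, so four ligands adopt the sterically favoured tetrahedral geometry. → tetrahedral.
For [Ir(H₂O)₄]⁺: Water is neutral; balancing the +1 overall charge requires Ir(I). Ir sits in group 9, so the d-electron count is 9 − 1 = 8. A 5d d⁸ ion has a large crystal-field splitting; square planar leaves the high-energy d_{x²−y²} orbital empty and maximises CFSE. → square planar.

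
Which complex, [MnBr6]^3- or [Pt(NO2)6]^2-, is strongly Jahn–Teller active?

[MnBr6]^3-

[MnBr6]^3-: Ligand charges: each bromide is −1. With an overall charge of −3 the manganese centre must be in the +3 oxidation state. Manganese is a group-7 element; Mn(III) is therefore d⁴. Bromide is a weak-field ligand for a first-row metal, so the complex is high-spin. The t₂g³e_g¹ (high-spin) configuration has an unevenly filled e_g set; the Jahn–Teller theorem predicts a tetragonal distortion (typically axial elongation) to lift the degeneracy.
[Pt(NO2)6]^2-: Ligand charges: each nitro (N-bound nitrite) is −1. With an overall charge of −2 the platinum centre must be in the +4 oxidation state. Group 10 minus oxidation state 4 gives a d⁶ configuration. A 5d ion has a large Δₒ and is invariably low-spin. The d⁶ configuration leaves the e_g set evenly filled (or empty) — no strong Jahn–Teller driving force.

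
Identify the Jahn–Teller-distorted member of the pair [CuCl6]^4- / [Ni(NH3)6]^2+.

[CuCl6]^4-: Summing ligand charges against the −4 overall charge gives an oxidation state of +2 for copper. Group 11 minus oxidation state 2 gives a d⁹ configuration. The t₂g⁶e_g³ configuration has an unevenly filled e_g set; the Jahn–Teller theorem predicts a tetragonal distortion (typically axial elongation) to lift the degeneracy.
[Ni(NH3)6]^2+: Summing ligand charges against the +2 overall charge gives an oxidation state of +2 for nickel. Nickel is a group-10 element; Ni(II) is therefore d⁸. The d⁸ configuration leaves the e_g set evenly filled (or empty) — no strong Jahn–Teller driving force.

[CuCl6]^4-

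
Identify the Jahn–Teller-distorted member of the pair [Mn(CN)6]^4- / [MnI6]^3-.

[MnI6]^3-

[Mn(CN)6]^4-: Summing ligand charges against the −4 overall charge gives an oxidation state of +2 for manganese. Mn sits in group 7, so the d-electron count is 7 − 2 = 5. Cyanide is a strong-field ligand (high in the spectrochemical series) for a first-row metal, so the complex is low-spin. The d⁵ configuration leaves the e_g set evenly filled (or empty) — no strong Jahn–Teller driving force.
[MnI6]^3-: Ligand charges: each iodide is −1. With an overall charge of −3 the manganese centre must be in the +3 oxidation state. Mn sits in group 7, so the d-electron count is 7 − 3 = 4. Iodide is a weak-field ligand for a first-row metal, so the complex is high-spin. The t₂g³e_g¹ (high-spin) configuration has an unevenly filled e_g set; the Jahn–Teller theorem predicts a tetragonal distortion (typically axial elongation) to lift the degeneracy.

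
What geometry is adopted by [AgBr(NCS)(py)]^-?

trigonal planar

Each bromide is −1; each isothiocyanate is −1; pyridine is neutral; balancing the −1 overall charge requires Ag(I).
Silver is a group-11 element; Ag(I) is therefore d¹⁰.
With 3 monodentate ligands the coordination number is 3.
Three ligands around a d¹⁰ centre minimise repulsion in a trigonal-planar arrangement.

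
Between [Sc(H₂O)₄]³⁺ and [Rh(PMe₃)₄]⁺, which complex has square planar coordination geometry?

[Rh(PMe₃)₄]⁺

For [Sc(H₂O)₄]³⁺: Ligand charges: water is neutral. With an overall charge of +3 the scandium centre must be in the +3 oxidation state. Scandium is a group-3 element; Sc(III) is therefore d⁰. A d⁰ ion has no crystal-field stabilisation preference between square planar and tetrahedral, so four ligands adopt the sterically favoured tetrahedral geometry. → tetrahedral.
For [Rh(PMe₃)₄]⁺: Ligand charges: trimethylphosphine is neutral. With an overall charge of +1 the rhodium centre must be in the +1 oxidation state. Rh sits in group 9, so the d-electron count is 9 − 1 = 8. A 4d d⁸ ion has a large crystal-field splitting; square planar leaves the high-energy d_{x²−y²} orbital empty and maximises CFSE. → square planar.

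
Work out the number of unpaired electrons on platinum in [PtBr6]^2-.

0

Summing ligand charges against the −2 overall charge gives an oxidation state of +4 for platinum.
Pt sits in group 10, so the d-electron count is 10 − 4 = 6.
The spin state decides the count: a 5d ion has a large Δₒ and is invariably low-spin.
An octahedral low-spin d⁶ ion is t₂g⁶e_g⁰, giving 0 unpaired electrons.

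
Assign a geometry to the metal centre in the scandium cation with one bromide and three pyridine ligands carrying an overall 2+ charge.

tetrahedral

Summing ligand charges against the +2 overall charge gives an oxidation state of +3 for scandium.
Sc sits in group 3, so the d-electron count is 3 − 3 = 0.
Coordination number: 4.
A d⁰ ion has no crystal-field stabilisation preference between square planar and tetrahedral, so four ligands adopt the sterically favoured tetrahedral geometry.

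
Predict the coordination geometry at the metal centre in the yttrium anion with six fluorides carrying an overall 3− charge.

octahedral

Summing ligand charges against the −3 overall charge gives an oxidation state of +3 for yttrium.
Yttrium is a group-3 element; Y(III) is therefore d⁰.
With 6 monodentate ligands the coordination number is 6.
Six donors around a single metal centre give an octahedral coordination sphere.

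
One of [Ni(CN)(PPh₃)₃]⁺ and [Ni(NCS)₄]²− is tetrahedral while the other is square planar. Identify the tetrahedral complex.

For [Ni(CN)(PPh₃)₃]⁺: Ligand charges: each cyanide is −1; triphenylphosphine is neutral. With an overall charge of +1 the nickel centre must be in the +2 oxidation state. Ni sits in group 10, so the d-electron count is 10 − 2 = 8. Cyanide and triphenylphosphine are strong-field ligands (high in the spectrochemical series). A 3d d⁸ ion with strong-field ligands gains enough CFSE to favour square planar over tetrahedral. → square planar.
For [Ni(NCS)₄]²−: Each isothiocyanate is −1; balancing the −2 overall charge requires Ni(II). Nickel is a group-10 element; Ni(II) is therefore d⁸. Isothiocyanate is a weak-field ligand. With weak-field ligands the CFSE gain from square planar is small, so a 3d d⁸ ion takes the sterically preferred tetrahedral geometry. → tetrahedral.

[Ni(NCS)₄]²−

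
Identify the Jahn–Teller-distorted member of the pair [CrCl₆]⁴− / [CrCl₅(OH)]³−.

[CrCl₆]⁴−

[CrCl₆]⁴−: Summing ligand charges against the −4 overall charge gives an oxidation state of +2 for chromium. Cr sits in group 6, so the d-electron count is 6 − 2 = 4. Chloride is a weak-field ligand for a first-row metal, so the complex is high-spin. The t₂g³e_g¹ (high-spin) configuration has an unevenly filled e_g set; the Jahn–Teller theorem predicts a tetragonal distortion (typically axial elongation) to lift the degeneracy.
[CrCl₅(OH)]³−: Each chloride is −1; each hydroxide is −1; balancing the −3 overall charge requires Cr(III). Cr sits in group 6, so the d-electron count is 6 − 3 = 3. The d³ configuration leaves the e_g set evenly filled (or empty) — no strong Jahn–Teller driving force.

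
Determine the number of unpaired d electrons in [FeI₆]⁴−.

Summing ligand charges against the −4 overall charge gives an oxidation state of +2 for iron.
Fe sits in group 8, so the d-electron count is 8 − 2 = 6.
The spin state decides the count: Iodide is a weak-field ligand for a first-row metal, so the complex is high-spin.
An octahedral high-spin d⁶ ion is t₂g⁴e_g², giving 4 unpaired electrons.

4 unpaired electrons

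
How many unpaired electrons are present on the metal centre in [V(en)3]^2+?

3 unpaired electrons

Summing ligand charges against the +2 overall charge gives an oxidation state of +2 for vanadium.
Group 5 minus oxidation state 2 gives a d³ configuration.
Counting donor atoms: 3×ethylenediamine (bidentate) → 6 donors. Coordination number = 6.
In an octahedral field the d³ configuration is t₂g³e_g⁰ (only one arrangement possible), giving 3 unpaired electrons.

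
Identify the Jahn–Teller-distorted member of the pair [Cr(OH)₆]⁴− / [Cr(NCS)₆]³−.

[Cr(OH)₆]⁴−: Each hydroxide is −1; balancing the −4 overall charge requires Cr(II). Cr sits in group 6, so the d-electron count is 6 − 2 = 4. Hydroxide is a weak-field ligand for a first-row metal, so the complex is high-spin. The t₂g³e_g¹ (high-spin) configuration has an unevenly filled e_g set; the Jahn–Teller theorem predicts a tetragonal distortion (typically axial elongation) to lift the degeneracy.
[Cr(NCS)₆]³−: Each isothiocyanate is −1; balancing the −3 overall charge requires Cr(III). Chromium is a group-6 element; Cr(III) is therefore d³. The d³ configuration leaves the e_g set evenly filled (or empty) — no strong Jahn–Teller driving force.

[Cr(OH)₆]⁴−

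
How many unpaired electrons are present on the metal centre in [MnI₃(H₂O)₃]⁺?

3 unpaired electrons

Each iodide is −1; water is neutral; balancing the +1 overall charge requires Mn(IV).
Manganese is a group-7 element; Mn(IV) is therefore d³.
In an octahedral field the d³ configuration is t₂g³e_g⁰ (only one arrangement possible), giving 3 unpaired electrons.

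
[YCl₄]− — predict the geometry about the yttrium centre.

tetrahedral

Ligand charges: each chloride is −1. With an overall charge of −1 the yttrium centre must be in the +3 oxidation state.
Group 3 minus oxidation state 3 gives a d⁰ configuration.
With 4 monodentate ligands the coordination number is 4.
A d⁰ ion has no crystal-field stabilisation preference between square planar and tetrahedral, so four ligands adopt the sterically favoured tetrahedral geometry.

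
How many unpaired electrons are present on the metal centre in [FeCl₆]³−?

Each chloride is −1; balancing the −3 overall charge requires Fe(III).
Fe sits in group 8, so the d-electron count is 8 − 3 = 5.
The spin state decides the count: Chloride is a weak-field ligand for a first-row metal, so the complex is high-spin.
An octahedral high-spin d⁵ ion is t₂g³e_g², giving 5 unpaired electrons.

5 unpaired electrons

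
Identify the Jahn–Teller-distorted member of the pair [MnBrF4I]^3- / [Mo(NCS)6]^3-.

[MnBrF4I]^3-: Summing ligand charges against the −3 overall charge gives an oxidation state of +3 for manganese. Manganese is a group-7 element; Mn(III) is therefore d⁴. Bromide, fluoride, and iodide are weak-field ligands for a first-row metal, so the complex is high-spin. The t₂g³e_g¹ (high-spin) configuration has an unevenly filled e_g set; the Jahn–Teller theorem predicts a tetragonal distortion (typically axial elongation) to lift the degeneracy.
[Mo(NCS)6]^3-: Each isothiocyanate is −1; balancing the −3 overall charge requires Mo(III). Group 6 minus oxidation state 3 gives a d³ configuration. The d³ configuration leaves the e_g set evenly filled (or empty) — no strong Jahn–Teller driving force.

[MnBrF4I]^3-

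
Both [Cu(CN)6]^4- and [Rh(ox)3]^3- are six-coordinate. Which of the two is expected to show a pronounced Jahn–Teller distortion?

[Cu(CN)6]^4-: Ligand charges: each cyanide is −1. With an overall charge of −4 the copper centre must be in the +2 oxidation state. Copper is a group-11 element; Cu(II) is therefore d⁹. The t₂g⁶e_g³ configuration has an unevenly filled e_g set; the Jahn–Teller theorem predicts a tetragonal distortion (typically axial elongation) to lift the degeneracy.
[Rh(ox)3]^3-: Summing ligand charges against the −3 overall charge gives an oxidation state of +3 for rhodium. Rhodium is a group-9 element; Rh(III) is therefore d⁶. A 4d ion has a large Δₒ and is invariably low-spin. The d⁶ configuration leaves the e_g set evenly filled (or empty) — no strong Jahn–Teller driving force.

[Cu(CN)6]^4-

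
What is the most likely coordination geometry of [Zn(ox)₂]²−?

Summing ligand charges against the −2 overall charge gives an oxidation state of +2 for zinc.
Group 12 minus oxidation state 2 gives a d¹⁰ configuration.
Counting donor atoms: 2×oxalate (bidentate) → 4 donors. Coordination number = 4.
A d¹⁰ ion has no crystal-field stabilisation preference between square planar and tetrahedral, so four ligands adopt the sterically favoured tetrahedral geometry.

tetrahedral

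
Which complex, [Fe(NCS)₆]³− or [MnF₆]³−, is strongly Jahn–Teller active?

[Fe(NCS)₆]³−: Summing ligand charges against the −3 overall charge gives an oxidation state of +3 for iron. Iron is a group-8 element; Fe(III) is therefore d⁵. Isothiocyanate is a weak-field ligand for a first-row metal, so the complex is high-spin. The d⁵ configuration leaves the e_g set evenly filled (or empty) — no strong Jahn–Teller driving force.
[MnF₆]³−: Each fluoride is −1; balancing the −3 overall charge requires Mn(III). Mn sits in group 7, so the d-electron count is 7 − 3 = 4. Fluoride is a weak-field ligand for a first-row metal, so the complex is high-spin. The t₂g³e_g¹ (high-spin) configuration has an unevenly filled e_g set; the Jahn–Teller theorem predicts a tetragonal distortion (typically axial elongation) to lift the degeneracy.

[MnF₆]³−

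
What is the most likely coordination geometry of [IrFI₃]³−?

Summing ligand charges against the −3 overall charge gives an oxidation state of +1 for iridium.
Group 9 minus oxidation state 1 gives a d⁸ configuration.
With 4 monodentate ligands the coordination number is 4.
A 5d d⁸ ion has a large crystal-field splitting; square planar leaves the high-energy d_{x²−y²} orbital empty and maximises CFSE.

square planar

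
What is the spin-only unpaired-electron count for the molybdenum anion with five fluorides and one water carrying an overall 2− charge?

3 unpaired electrons

Each fluoride is −1; water is neutral; balancing the −2 overall charge requires Mo(III).
Mo sits in group 6, so the d-electron count is 6 − 3 = 3.
In an octahedral field the d³ configuration is t₂g³e_g⁰ (only one arrangement possible), giving 3 unpaired electrons.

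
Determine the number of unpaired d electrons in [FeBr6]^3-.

5

Summing ligand charges against the −3 overall charge gives an oxidation state of +3 for iron.
Fe sits in group 8, so the d-electron count is 8 − 3 = 5.
The spin state decides the count: Bromide is a weak-field ligand for a first-row metal, so the complex is high-spin.
An octahedral high-spin d⁵ ion is t₂g³e_g², giving 5 unpaired electrons.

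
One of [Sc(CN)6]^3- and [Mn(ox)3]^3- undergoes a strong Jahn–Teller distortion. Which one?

[Mn(ox)3]^3-

[Sc(CN)6]^3-: Ligand charges: each cyanide is −1. With an overall charge of −3 the scandium centre must be in the +3 oxidation state. Group 3 minus oxidation state 3 gives a d⁰ configuration. The d⁰ configuration leaves the e_g set evenly filled (or empty) — no strong Jahn–Teller driving force.
[Mn(ox)3]^3-: Each oxalate is −2; balancing the −3 overall charge requires Mn(III). Group 7 minus oxidation state 3 gives a d⁴ configuration. Oxalate is a weak-field ligand for a first-row metal, so the complex is high-spin. The t₂g³e_g¹ (high-spin) configuration has an unevenly filled e_g set; the Jahn–Teller theorem predicts a tetragonal distortion (typically axial elongation) to lift the degeneracy.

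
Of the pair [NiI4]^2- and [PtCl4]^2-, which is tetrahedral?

[NiI4]^2-

For [NiI4]^2-: Summing ligand charges against the −2 overall charge gives an oxidation state of +2 for nickel. Group 10 minus oxidation state 2 gives a d⁸ configuration. Iodide is a weak-field ligand. With weak-field ligands the CFSE gain from square planar is small, so a 3d d⁸ ion takes the sterically preferred tetrahedral geometry. → tetrahedral.
For [PtCl4]^2-: Summing ligand charges against the −2 overall charge gives an oxidation state of +2 for platinum. Pt sits in group 10, so the d-electron count is 10 − 2 = 8. A 5d d⁸ ion has a large crystal-field splitting; square planar leaves the high-energy d_{x²−y²} orbital empty and maximises CFSE. → square planar.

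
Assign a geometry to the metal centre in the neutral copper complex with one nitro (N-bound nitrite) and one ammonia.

linear

Ligand charges: each nitro (N-bound nitrite) is −1; ammonia is neutral. With an overall charge of 0 the copper centre must be in the +1 oxidation state.
Group 11 minus oxidation state 1 gives a d¹⁰ configuration.
Coordination number: 2.
A d¹⁰ ion with only two ligands adopts a linear arrangement (sp hybridisation; no CFSE preference).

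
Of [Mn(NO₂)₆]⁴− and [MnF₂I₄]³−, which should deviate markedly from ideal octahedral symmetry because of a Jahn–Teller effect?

[Mn(NO₂)₆]⁴−: Each nitro (N-bound nitrite) is −1; balancing the −4 overall charge requires Mn(II). Mn sits in group 7, so the d-electron count is 7 − 2 = 5. Nitro (N-bound nitrite) is a strong-field ligand (high in the spectrochemical series) for a first-row metal, so the complex is low-spin. The d⁵ configuration leaves the e_g set evenly filled (or empty) — no strong Jahn–Teller driving force.
[MnF₂I₄]³−: Summing ligand charges against the −3 overall charge gives an oxidation state of +3 for manganese. Group 7 minus oxidation state 3 gives a d⁴ configuration. Fluoride and iodide are weak-field ligands for a first-row metal, so the complex is high-spin. The t₂g³e_g¹ (high-spin) configuration has an unevenly filled e_g set; the Jahn–Teller theorem predicts a tetragonal distortion (typically axial elongation) to lift the degeneracy.

[MnF₂I₄]³−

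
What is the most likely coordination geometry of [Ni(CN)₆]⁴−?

octahedral

Each cyanide is −1; balancing the −4 overall charge requires Ni(II).
Ni sits in group 10, so the d-electron count is 10 − 2 = 8.
With 6 monodentate ligands the coordination number is 6.
Six donors around a single metal centre give an octahedral coordination sphere.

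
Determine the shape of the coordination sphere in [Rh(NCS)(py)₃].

square planar

Summing ligand charges against the 0 overall charge gives an oxidation state of +1 for rhodium.
Rhodium is a group-9 element; Rh(I) is therefore d⁸.
Coordination number: 4.
A 4d d⁸ ion has a large crystal-field splitting; square planar leaves the high-energy d_{x²−y²} orbital empty and maximises CFSE.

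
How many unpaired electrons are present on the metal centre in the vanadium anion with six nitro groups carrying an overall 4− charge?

Summing ligand charges against the −4 overall charge gives an oxidation state of +2 for vanadium.
Group 5 minus oxidation state 2 gives a d³ configuration.
In an octahedral field the d³ configuration is t₂g³e_g⁰ (only one arrangement possible), giving 3 unpaired electrons.

3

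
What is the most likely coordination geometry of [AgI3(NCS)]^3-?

Each iodide is −1; each isothiocyanate is −1; balancing the −3 overall charge requires Ag(I).
Ag sits in group 11, so the d-electron count is 11 − 1 = 10.
Coordination number: 4.
A d¹⁰ ion has no crystal-field stabilisation preference between square planar and tetrahedral, so four ligands adopt the sterically favoured tetrahedral geometry.

tetrahedral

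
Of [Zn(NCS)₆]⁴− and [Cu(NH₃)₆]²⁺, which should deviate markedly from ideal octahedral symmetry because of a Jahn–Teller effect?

[Cu(NH₃)₆]²⁺

[Zn(NCS)₆]⁴−: Summing ligand charges against the −4 overall charge gives an oxidation state of +2 for zinc. Zinc is a group-12 element; Zn(II) is therefore d¹⁰. The d¹⁰ configuration leaves the e_g set evenly filled (or empty) — no strong Jahn–Teller driving force.
[Cu(NH₃)₆]²⁺: Ligand charges: ammonia is neutral. With an overall charge of +2 the copper centre must be in the +2 oxidation state. Copper is a group-11 element; Cu(II) is therefore d⁹. The t₂g⁶e_g³ configuration has an unevenly filled e_g set; the Jahn–Teller theorem predicts a tetragonal distortion (typically axial elongation) to lift the degeneracy.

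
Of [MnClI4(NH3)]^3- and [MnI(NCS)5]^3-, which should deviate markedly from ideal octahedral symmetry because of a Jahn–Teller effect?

[MnI(NCS)5]^3-

[MnClI4(NH3)]^3-: Each chloride is −1; each iodide is −1; ammonia is neutral; balancing the −3 overall charge requires Mn(II). Manganese is a group-7 element; Mn(II) is therefore d⁵. Chloride and iodide are weak-field ligands for a first-row metal, so the complex is high-spin. The d⁵ configuration leaves the e_g set evenly filled (or empty) — no strong Jahn–Teller driving force.
[MnI(NCS)5]^3-: Summing ligand charges against the −3 overall charge gives an oxidation state of +3 for manganese. Manganese is a group-7 element; Mn(III) is therefore d⁴. Iodide and isothiocyanate are weak-field ligands for a first-row metal, so the complex is high-spin. The t₂g³e_g¹ (high-spin) configuration has an unevenly filled e_g set; the Jahn–Teller theorem predicts a tetragonal distortion (typically axial elongation) to lift the degeneracy.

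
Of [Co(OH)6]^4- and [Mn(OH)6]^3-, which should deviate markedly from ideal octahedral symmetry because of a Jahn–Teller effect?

[Co(OH)6]^4-: Ligand charges: each hydroxide is −1. With an overall charge of −4 the cobalt centre must be in the +2 oxidation state. Cobalt is a group-9 element; Co(II) is therefore d⁷. Hydroxide is a weak-field ligand for a first-row metal, so the complex is high-spin. The d⁷ configuration leaves the e_g set evenly filled (or empty) — no strong Jahn–Teller driving force.
[Mn(OH)6]^3-: Ligand charges: each hydroxide is −1. With an overall charge of −3 the manganese centre must be in the +3 oxidation state. Group 7 minus oxidation state 3 gives a d⁴ configuration. Hydroxide is a weak-field ligand for a first-row metal, so the complex is high-spin. The t₂g³e_g¹ (high-spin) configuration has an unevenly filled e_g set; the Jahn–Teller theorem predicts a tetragonal distortion (typically axial elongation) to lift the degeneracy.

[Mn(OH)6]^3-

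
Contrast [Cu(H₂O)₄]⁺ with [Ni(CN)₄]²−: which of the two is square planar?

[Ni(CN)₄]²−

For [Cu(H₂O)₄]⁺: Water is neutral; balancing the +1 overall charge requires Cu(I). Group 11 minus oxidation state 1 gives a d¹⁰ configuration. A d¹⁰ ion has no crystal-field stabilisation preference between square planar and tetrahedral, so four ligands adopt the sterically favoured tetrahedral geometry. → tetrahedral.
For [Ni(CN)₄]²−: Each cyanide is −1; balancing the −2 overall charge requires Ni(II). Ni sits in group 10, so the d-electron count is 10 − 2 = 8. Cyanide is a strong-field ligand (high in the spectrochemical series). A 3d d⁸ ion with strong-field ligands gains enough CFSE to favour square planar over tetrahedral. → square planar.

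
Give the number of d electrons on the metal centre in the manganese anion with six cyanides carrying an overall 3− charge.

Each cyanide is −1; balancing the −3 overall charge requires Mn(III).
Group 7 minus oxidation state 3 gives a d⁴ configuration.

d4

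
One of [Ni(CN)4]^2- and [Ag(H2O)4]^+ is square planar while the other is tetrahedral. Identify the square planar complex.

[Ni(CN)4]^2-

For [Ni(CN)4]^2-: Each cyanide is −1; balancing the −2 overall charge requires Ni(II). Nickel is a group-10 element; Ni(II) is therefore d⁸. Cyanide is a strong-field ligand (high in the spectrochemical series). A 3d d⁸ ion with strong-field ligands gains enough CFSE to favour square planar over tetrahedral. → square planar.
For [Ag(H2O)4]^+: Water is neutral; balancing the +1 overall charge requires Ag(I). Group 11 minus oxidation state 1 gives a d¹⁰ configuration. A d¹⁰ ion has no crystal-field stabilisation preference between square planar and tetrahedral, so four ligands adopt the sterically favoured tetrahedral geometry. → tetrahedral.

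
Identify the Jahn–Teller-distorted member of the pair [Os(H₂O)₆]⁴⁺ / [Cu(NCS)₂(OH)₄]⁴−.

[Cu(NCS)₂(OH)₄]⁴−

[Os(H₂O)₆]⁴⁺: Summing ligand charges against the +4 overall charge gives an oxidation state of +4 for osmium. Osmium is a group-8 element; Os(IV) is therefore d⁴. A 5d ion has a large Δₒ and is invariably low-spin. The d⁴ configuration leaves the e_g set evenly filled (or empty) — no strong Jahn–Teller driving force.
[Cu(NCS)₂(OH)₄]⁴−: Summing ligand charges against the −4 overall charge gives an oxidation state of +2 for copper. Group 11 minus oxidation state 2 gives a d⁹ configuration. The t₂g⁶e_g³ configuration has an unevenly filled e_g set; the Jahn–Teller theorem predicts a tetragonal distortion (typically axial elongation) to lift the degeneracy.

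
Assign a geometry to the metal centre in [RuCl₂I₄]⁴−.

Each chloride is −1; each iodide is −1; balancing the −4 overall charge requires Ru(II).
Ruthenium is a group-8 element; Ru(II) is therefore d⁶.
Coordination number: 6.
Six donors around a single metal centre give an octahedral coordination sphere.

octahedral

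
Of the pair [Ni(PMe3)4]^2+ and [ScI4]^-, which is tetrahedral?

For [Ni(PMe3)4]^2+: Trimethylphosphine is neutral; balancing the +2 overall charge requires Ni(II). Nickel is a group-10 element; Ni(II) is therefore d⁸. Trimethylphosphine is a strong-field ligand (high in the spectrochemical series). A 3d d⁸ ion with strong-field ligands gains enough CFSE to favour square planar over tetrahedral. → square planar.
For [ScI4]^-: Summing ligand charges against the −1 overall charge gives an oxidation state of +3 for scandium. Group 3 minus oxidation state 3 gives a d⁰ configuration. A d⁰ ion has no crystal-field stabilisation preference between square planar and tetrahedral, so four ligands adopt the sterically favoured tetrahedral geometry. → tetrahedral.

[ScI4]^-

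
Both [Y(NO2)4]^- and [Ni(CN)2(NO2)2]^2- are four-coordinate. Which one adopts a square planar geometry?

[Ni(CN)2(NO2)2]^2-

For [Y(NO2)4]^-: Ligand charges: each nitro (N-bound nitrite) is −1. With an overall charge of −1 the yttrium centre must be in the +3 oxidation state. Y sits in group 3, so the d-electron count is 3 − 3 = 0. A d⁰ ion has no crystal-field stabilisation preference between square planar and tetrahedral, so four ligands adopt the sterically favoured tetrahedral geometry. → tetrahedral.
For [Ni(CN)2(NO2)2]^2-: Ligand charges: each cyanide is −1; each nitro (N-bound nitrite) is −1. With an overall charge of −2 the nickel centre must be in the +2 oxidation state. Ni sits in group 10, so the d-electron count is 10 − 2 = 8. Cyanide and nitro (N-bound nitrite) are strong-field ligands (high in the spectrochemical series). A 3d d⁸ ion with strong-field ligands gains enough CFSE to favour square planar over tetrahedral. → square planar.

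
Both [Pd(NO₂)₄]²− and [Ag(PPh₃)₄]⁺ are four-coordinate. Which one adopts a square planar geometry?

[Pd(NO₂)₄]²−

For [Pd(NO₂)₄]²−: Ligand charges: each nitro (N-bound nitrite) is −1. With an overall charge of −2 the palladium centre must be in the +2 oxidation state. Palladium is a group-10 element; Pd(II) is therefore d⁸. A 4d d⁸ ion has a large crystal-field splitting; square planar leaves the high-energy d_{x²−y²} orbital empty and maximises CFSE. → square planar.
For [Ag(PPh₃)₄]⁺: Triphenylphosphine is neutral; balancing the +1 overall charge requires Ag(I). Silver is a group-11 element; Ag(I) is therefore d¹⁰. A d¹⁰ ion has no crystal-field stabilisation preference between square planar and tetrahedral, so four ligands adopt the sterically favoured tetrahedral geometry. → tetrahedral.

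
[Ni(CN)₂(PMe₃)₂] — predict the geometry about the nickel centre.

Each cyanide is −1; trimethylphosphine is neutral; balancing the 0 overall charge requires Ni(II).
Group 10 minus oxidation state 2 gives a d⁸ configuration.
With 4 monodentate ligands the coordination number is 4.
Cyanide and trimethylphosphine are strong-field ligands (high in the spectrochemical series).
A 3d d⁸ ion with strong-field ligands gains enough CFSE to favour square planar over tetrahedral.

square planar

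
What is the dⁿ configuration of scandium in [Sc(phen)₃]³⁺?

Summing ligand charges against the +3 overall charge gives an oxidation state of +3 for scandium.
Sc sits in group 3, so the d-electron count is 3 − 3 = 0.

d⁰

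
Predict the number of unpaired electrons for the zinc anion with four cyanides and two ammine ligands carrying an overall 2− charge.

Ligand charges: each cyanide is −1; ammonia is neutral. With an overall charge of −2 the zinc centre must be in the +2 oxidation state.
Zn sits in group 12, so the d-electron count is 12 − 2 = 10.
In an octahedral field the d¹⁰ configuration is t₂g⁶e_g⁴, giving 0 unpaired electrons.

0 unpaired electrons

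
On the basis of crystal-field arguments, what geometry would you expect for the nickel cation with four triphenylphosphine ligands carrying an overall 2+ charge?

square planar

Triphenylphosphine is neutral; balancing the +2 overall charge requires Ni(II).
Ni sits in group 10, so the d-electron count is 10 − 2 = 8.
With 4 monodentate ligands the coordination number is 4.
Triphenylphosphine is a strong-field ligand (high in the spectrochemical series).
A 3d d⁸ ion with strong-field ligands gains enough CFSE to favour square planar over tetrahedral.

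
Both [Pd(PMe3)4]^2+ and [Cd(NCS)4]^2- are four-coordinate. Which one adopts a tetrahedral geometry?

[Cd(NCS)4]^2-

For [Pd(PMe3)4]^2+: Ligand charges: trimethylphosphine is neutral. With an overall charge of +2 the palladium centre must be in the +2 oxidation state. Palladium is a group-10 element; Pd(II) is therefore d⁸. A 4d d⁸ ion has a large crystal-field splitting; square planar leaves the high-energy d_{x²−y²} orbital empty and maximises CFSE. → square planar.
For [Cd(NCS)4]^2-: Summing ligand charges against the −2 overall charge gives an oxidation state of +2 for cadmium. Group 12 minus oxidation state 2 gives a d¹⁰ configuration. A d¹⁰ ion has no crystal-field stabilisation preference between square planar and tetrahedral, so four ligands adopt the sterically favoured tetrahedral geometry. → tetrahedral.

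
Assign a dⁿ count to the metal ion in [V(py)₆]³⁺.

Ligand charges: pyridine is neutral. With an overall charge of +3 the vanadium centre must be in the +3 oxidation state.
V sits in group 5, so the d-electron count is 5 − 3 = 2.

d²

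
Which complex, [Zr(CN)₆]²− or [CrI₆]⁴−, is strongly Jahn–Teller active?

[Zr(CN)₆]²−: Ligand charges: each cyanide is −1. With an overall charge of −2 the zirconium centre must be in the +4 oxidation state. Zirconium is a group-4 element; Zr(IV) is therefore d⁰. The d⁰ configuration leaves the e_g set evenly filled (or empty) — no strong Jahn–Teller driving force.
[CrI₆]⁴−: Summing ligand charges against the −4 overall charge gives an oxidation state of +2 for chromium. Cr sits in group 6, so the d-electron count is 6 − 2 = 4. Iodide is a weak-field ligand for a first-row metal, so the complex is high-spin. The t₂g³e_g¹ (high-spin) configuration has an unevenly filled e_g set; the Jahn–Teller theorem predicts a tetragonal distortion (typically axial elongation) to lift the degeneracy.

[CrI₆]⁴−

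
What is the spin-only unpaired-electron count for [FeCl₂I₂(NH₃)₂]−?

Each chloride is −1; each iodide is −1; ammonia is neutral; balancing the −1 overall charge requires Fe(III).
Fe sits in group 8, so the d-electron count is 8 − 3 = 5.
The spin state decides the count: Chloride and iodide are weak-field ligands for a first-row metal, so the complex is high-spin.
An octahedral high-spin d⁵ ion is t₂g³e_g², giving 5 unpaired electrons.

5 unpaired electrons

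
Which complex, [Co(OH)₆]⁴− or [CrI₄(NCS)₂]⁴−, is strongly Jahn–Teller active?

[CrI₄(NCS)₂]⁴−

[Co(OH)₆]⁴−: Ligand charges: each hydroxide is −1. With an overall charge of −4 the cobalt centre must be in the +2 oxidation state. Cobalt is a group-9 element; Co(II) is therefore d⁷. Hydroxide is a weak-field ligand for a first-row metal, so the complex is high-spin. The d⁷ configuration leaves the e_g set evenly filled (or empty) — no strong Jahn–Teller driving force.
[CrI₄(NCS)₂]⁴−: Summing ligand charges against the −4 overall charge gives an oxidation state of +2 for chromium. Cr sits in group 6, so the d-electron count is 6 − 2 = 4. Iodide and isothiocyanate are weak-field ligands for a first-row metal, so the complex is high-spin. The t₂g³e_g¹ (high-spin) configuration has an unevenly filled e_g set; the Jahn–Teller theorem predicts a tetragonal distortion (typically axial elongation) to lift the degeneracy.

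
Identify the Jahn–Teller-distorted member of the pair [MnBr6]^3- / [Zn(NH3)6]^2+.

[MnBr6]^3-

[MnBr6]^3-: Ligand charges: each bromide is −1. With an overall charge of −3 the manganese centre must be in the +3 oxidation state. Group 7 minus oxidation state 3 gives a d⁴ configuration. Bromide is a weak-field ligand for a first-row metal, so the complex is high-spin. The t₂g³e_g¹ (high-spin) configuration has an unevenly filled e_g set; the Jahn–Teller theorem predicts a tetragonal distortion (typically axial elongation) to lift the degeneracy.
[Zn(NH3)6]^2+: Ammonia is neutral; balancing the +2 overall charge requires Zn(II). Group 12 minus oxidation state 2 gives a d¹⁰ configuration. The d¹⁰ configuration leaves the e_g set evenly filled (or empty) — no strong Jahn–Teller driving force.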